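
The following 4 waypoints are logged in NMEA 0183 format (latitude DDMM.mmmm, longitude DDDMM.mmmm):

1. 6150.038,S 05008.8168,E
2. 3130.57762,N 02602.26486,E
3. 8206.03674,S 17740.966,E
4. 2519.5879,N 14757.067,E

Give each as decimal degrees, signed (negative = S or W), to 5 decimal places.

1. -61.83397, 50.14695
2. 31.50963, 26.03775
3. -82.10061, 177.68277
4. 25.32647, 147.95112

Point 1:
  Latitude: split at 2 digits → 61° and 50.038′; 61 + 50.038/60 = 61.833967
  S → negative
  Lon: degrees = first 3 digits = 50, minutes = 8.8168; 50 + 8.8168/60 = 50.146947
  E → positive
Point 2:
  φ: split at 2 digits → 31° and 30.57762′; 31 + 30.57762/60 = 31.509627
  N → positive
  Lon: split at 3 digits → 026° and 2.26486′; 26 + 2.26486/60 = 26.037748
  E → positive
Point 3:
  φ: split at 2 digits → 82° and 6.03674′; 82 + 6.03674/60 = 82.100612
  hemisphere S, so the sign is −
  λ: split at 3 digits → 177° and 40.966′; 177 + 40.966/60 = 177.682767
  E ⇒ keep positive
Point 4:
  Lat: degrees = first 2 digits = 25, minutes = 19.5879; 25 + 19.5879/60 = 25.326465
  N → positive
  Lon: split at 3 digits → 147° and 57.067′; 147 + 57.067/60 = 147.951117
  E ⇒ keep positive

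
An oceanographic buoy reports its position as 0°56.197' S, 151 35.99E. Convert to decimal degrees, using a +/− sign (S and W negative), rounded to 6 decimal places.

-0.936617, 151.599833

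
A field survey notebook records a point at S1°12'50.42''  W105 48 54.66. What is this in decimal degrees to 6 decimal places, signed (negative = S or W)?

Latitude: 1 + 12/60 + 50.42/3600 = 1.2140056
S ⇒ negate
Lon: 48′ + 54.66″ = 48.91100′; 105 + 48.91100/60 = 105.8151833
W → negative

-1.214006, -105.815183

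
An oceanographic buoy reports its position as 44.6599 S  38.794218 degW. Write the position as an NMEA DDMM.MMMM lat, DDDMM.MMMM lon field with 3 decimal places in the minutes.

4439.594,S / 03847.653,W

Lat: fractional part 0.659900 → 39.59400 minutes
Longitude: fractional part 0.794218 → 47.65308 minutes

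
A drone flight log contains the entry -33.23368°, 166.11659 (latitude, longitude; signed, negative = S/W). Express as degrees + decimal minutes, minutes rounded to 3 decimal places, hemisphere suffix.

33° 14.021′ S, 166° 6.995′ E

Latitude is negative → S; |value| = 33.233680
Latitude: minutes = (33.233680 − 33) × 60 = 14.02080
Lon: 166° + 0.116590 × 60 = 166° 6.99540′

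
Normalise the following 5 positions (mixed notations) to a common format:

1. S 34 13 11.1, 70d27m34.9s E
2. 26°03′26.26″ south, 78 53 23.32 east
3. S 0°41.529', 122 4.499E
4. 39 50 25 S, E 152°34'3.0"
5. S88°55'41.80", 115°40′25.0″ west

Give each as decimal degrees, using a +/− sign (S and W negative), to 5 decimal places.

1. -34.21975, 70.45969
2. -26.05729, 78.88981
3. -0.69215, 122.07498
4. -39.84028, 152.56750
5. -88.92828, -115.67361

Point 1:
  Lat: 34° + 13/60 + 11.1/3600 = 34 + 0.216667 + 0.003083 = 34.219750
  S → negative
  Longitude: 70° + 27/60 + 34.9/3600 = 70 + 0.450000 + 0.009694 = 70.459694
  E → positive
Point 2:
  Lat: 26 + 3/60 + 26.26/3600 = 26.057294
  hemisphere S, so the sign is −
  Longitude: 78 + 53/60 + 23.32/3600 = 78.889811
  E ⇒ keep positive
Point 3:
  Lat: 41.529′ = 0.692150°; total 0.692150
  hemisphere S, so the sign is −
  Lon: 4.499′ = 0.074983°; total 122.074983
  E → positive
Point 4:
  Latitude: 39° + 50/60 + 25/3600 = 39 + 0.833333 + 0.006944 = 39.840278
  S ⇒ negate
  Longitude: 34′ + 3″ = 34.05000′; 152 + 34.05000/60 = 152.567500
  E ⇒ keep positive
Point 5:
  Lat: 55′ + 41.8″ = 55.69667′; 88 + 55.69667/60 = 88.928278
  S → negative
  Longitude: 40′ + 25″ = 40.41667′; 115 + 40.41667/60 = 115.673611
  hemisphere W, so the sign is −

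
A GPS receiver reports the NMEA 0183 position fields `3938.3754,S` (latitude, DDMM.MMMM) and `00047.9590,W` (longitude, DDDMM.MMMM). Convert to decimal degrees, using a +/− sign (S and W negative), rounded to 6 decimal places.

-39.639590, -0.799317

Latitude: split at 2 digits → 39° and 38.3754′; 39 + 38.3754/60 = 39.6395900
S ⇒ negate
Lon: degrees = first 3 digits = 0, minutes = 47.959; 0 + 47.959/60 = 0.7993167
W ⇒ negate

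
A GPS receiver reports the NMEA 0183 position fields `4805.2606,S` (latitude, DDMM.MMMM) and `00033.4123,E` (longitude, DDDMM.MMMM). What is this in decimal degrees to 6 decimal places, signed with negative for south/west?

Lat: degrees = first 2 digits = 48, minutes = 5.2606; 48 + 5.2606/60 = 48.0876767
S → negative
Lon: split at 3 digits → 000° and 33.4123′; 0 + 33.4123/60 = 0.5568717
E → positive

-48.087677, 0.556872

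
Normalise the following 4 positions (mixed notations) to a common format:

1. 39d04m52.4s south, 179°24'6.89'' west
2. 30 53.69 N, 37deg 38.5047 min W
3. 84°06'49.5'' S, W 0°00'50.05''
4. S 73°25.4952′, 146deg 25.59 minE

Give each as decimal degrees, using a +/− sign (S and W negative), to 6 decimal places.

1. -39.081222, -179.401914
2. 30.894833, -37.641745
3. -84.113750, -0.013903
4. -73.424920, 146.426500

Point 1:
  Latitude: 39 + 4/60 + 52.4/3600 = 39.0812222
  S → negative
  Longitude: 24′ + 6.89″ = 24.11483′; 179 + 24.11483/60 = 179.4019139
  W → negative
Point 2:
  φ: 30 + 53.69/60 = 30.8948333
  N ⇒ keep positive
  λ: 37 + 38.5047/60 = 37.6417450
  W ⇒ negate
Point 3:
  φ: 84 + 6/60 + 49.5/3600 = 84.1137500
  S ⇒ negate
  Longitude: 0′ + 50.05″ = 0.83417′; 0 + 0.83417/60 = 0.0139028
  W → negative
Point 4:
  φ: 25.4952′ = 0.424920°; total 73.4249200
  S ⇒ negate
  Lon: 146 + 25.59/60 = 146.4265000
  E → positive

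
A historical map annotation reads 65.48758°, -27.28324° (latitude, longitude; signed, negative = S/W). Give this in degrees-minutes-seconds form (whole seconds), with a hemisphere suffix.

Lat: whole degrees 65; 29.25480′ → 29′ and 15.29″
Longitude is negative → W; |value| = 27.283240
Longitude: whole degrees 27; 16.99440′ → 16′ and 59.66″
rounding gives 60″ → carry → 27°17′0″

65°29′15″ N, 27°17′0″ W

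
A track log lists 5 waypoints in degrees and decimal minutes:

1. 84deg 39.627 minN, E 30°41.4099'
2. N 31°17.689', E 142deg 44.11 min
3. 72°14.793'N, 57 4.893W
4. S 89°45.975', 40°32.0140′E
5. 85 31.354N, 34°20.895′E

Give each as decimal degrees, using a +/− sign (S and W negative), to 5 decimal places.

Point 1:
  Lat: 84 + 39.627/60 = 84.660450
  N ⇒ keep positive
  λ: 41.4099′ = 0.690165°; total 30.690165
  E ⇒ keep positive
Point 2:
  φ: 17.689′ = 0.294817°; total 31.294817
  N ⇒ keep positive
  Longitude: 142 + 44.11/60 = 142.735167
  E ⇒ keep positive
Point 3:
  Latitude: 72 + 14.793/60 = 72.246550
  N → positive
  Lon: 57 + 4.893/60 = 57.081550
  hemisphere W, so the sign is −
Point 4:
  Lat: 45.975′ = 0.766250°; total 89.766250
  hemisphere S, so the sign is −
  Longitude: 32.014′ = 0.533567°; total 40.533567
  E ⇒ keep positive
Point 5:
  Lat: 85 + 31.354/60 = 85.522567
  N ⇒ keep positive
  Lon: 34 + 20.895/60 = 34.348250
  E ⇒ keep positive

1. 84.66045, 30.69017
2. 31.29482, 142.73517
3. 72.24655, -57.08155
4. -89.76625, 40.53357
5. 85.52257, 34.34825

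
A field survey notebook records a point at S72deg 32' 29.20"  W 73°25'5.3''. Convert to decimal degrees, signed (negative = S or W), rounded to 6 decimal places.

φ: 32′ + 29.2″ = 32.48667′; 72 + 32.48667/60 = 72.5414444
hemisphere S, so the sign is −
λ: 73 + 25/60 + 5.3/3600 = 73.4181389
W ⇒ negate

-72.541444, -73.418139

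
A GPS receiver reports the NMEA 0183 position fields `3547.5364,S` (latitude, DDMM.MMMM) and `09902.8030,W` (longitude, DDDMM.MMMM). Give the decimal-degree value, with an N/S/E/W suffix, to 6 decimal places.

35.792273° S, 99.046717° W

φ: degrees = first 2 digits = 35, minutes = 47.5364; 35 + 47.5364/60 = 35.7922733
Lon: degrees = first 3 digits = 99, minutes = 2.803; 99 + 2.803/60 = 99.0467167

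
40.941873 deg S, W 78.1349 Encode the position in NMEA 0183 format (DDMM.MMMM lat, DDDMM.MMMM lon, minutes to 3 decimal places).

4056.512,S / 07808.094,W

Latitude: minutes = (40.941873 − 40) × 60 = 56.51238
Lon: fractional part 0.134900 → 8.09400 minutes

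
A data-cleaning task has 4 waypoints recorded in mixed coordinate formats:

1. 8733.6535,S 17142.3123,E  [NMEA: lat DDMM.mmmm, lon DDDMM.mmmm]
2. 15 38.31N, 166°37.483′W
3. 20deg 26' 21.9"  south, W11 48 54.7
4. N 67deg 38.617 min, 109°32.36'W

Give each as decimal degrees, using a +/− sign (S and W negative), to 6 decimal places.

Point 1:
  Latitude: degrees = first 2 digits = 87, minutes = 33.6535; 87 + 33.6535/60 = 87.5608917
  S → negative
  Lon: split at 3 digits → 171° and 42.3123′; 171 + 42.3123/60 = 171.7052050
  E → positive
Point 2:
  φ: 38.31′ = 0.638500°; total 15.6385000
  N → positive
  λ: 37.483′ = 0.624717°; total 166.6247167
  W ⇒ negate
Point 3:
  Latitude: 20° + 26/60 + 21.9/3600 = 20 + 0.433333 + 0.006083 = 20.4394167
  S → negative
  λ: 48′ + 54.7″ = 48.91167′; 11 + 48.91167/60 = 11.8151944
  W ⇒ negate
Point 4:
  φ: 38.617′ = 0.643617°; total 67.6436167
  N → positive
  Longitude: 32.36′ = 0.539333°; total 109.5393333
  hemisphere W, so the sign is −

1. -87.560892, 171.705205
2. 15.638500, -166.624717
3. -20.439417, -11.815194
4. 67.643617, -109.539333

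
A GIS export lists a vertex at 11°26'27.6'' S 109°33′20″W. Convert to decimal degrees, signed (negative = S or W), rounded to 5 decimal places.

φ: 11° + 26/60 + 27.6/3600 = 11 + 0.433333 + 0.007667 = 11.441000
S → negative
Longitude: 109° + 33/60 + 20/3600 = 109 + 0.550000 + 0.005556 = 109.555556
hemisphere W, so the sign is −

-11.44100, -109.55556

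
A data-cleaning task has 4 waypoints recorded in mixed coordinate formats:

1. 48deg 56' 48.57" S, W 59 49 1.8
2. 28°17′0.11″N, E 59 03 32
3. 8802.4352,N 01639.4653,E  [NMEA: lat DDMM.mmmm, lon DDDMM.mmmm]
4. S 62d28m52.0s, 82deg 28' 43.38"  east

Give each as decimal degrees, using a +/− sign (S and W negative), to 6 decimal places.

1. -48.946825, -59.817167
2. 28.283364, 59.058889
3. 88.040587, 16.657755
4. -62.481111, 82.478717

Point 1:
  Lat: 56′ + 48.57″ = 56.80950′; 48 + 56.80950/60 = 48.9468250
  S ⇒ negate
  λ: 49′ + 1.8″ = 49.03000′; 59 + 49.03000/60 = 59.8171667
  W → negative
Point 2:
  φ: 28° + 17/60 + 0.11/3600 = 28 + 0.283333 + 0.000031 = 28.2833639
  N → positive
  Lon: 59° + 3/60 + 32/3600 = 59 + 0.050000 + 0.008889 = 59.0588889
  E ⇒ keep positive
Point 3:
  φ: degrees = first 2 digits = 88, minutes = 2.4352; 88 + 2.4352/60 = 88.0405867
  N ⇒ keep positive
  Longitude: degrees = first 3 digits = 16, minutes = 39.4653; 16 + 39.4653/60 = 16.6577550
  E → positive
Point 4:
  φ: 62 + 28/60 + 52/3600 = 62.4811111
  hemisphere S, so the sign is −
  λ: 28′ + 43.38″ = 28.72300′; 82 + 28.72300/60 = 82.4787167
  E ⇒ keep positive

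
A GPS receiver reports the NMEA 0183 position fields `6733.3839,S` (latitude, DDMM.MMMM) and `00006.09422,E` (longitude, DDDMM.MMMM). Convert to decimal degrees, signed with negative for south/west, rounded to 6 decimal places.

Lat: degrees = first 2 digits = 67, minutes = 33.3839; 67 + 33.3839/60 = 67.5563983
S → negative
Lon: degrees = first 3 digits = 0, minutes = 6.09422; 0 + 6.09422/60 = 0.1015703
E → positive

-67.556398, 0.101570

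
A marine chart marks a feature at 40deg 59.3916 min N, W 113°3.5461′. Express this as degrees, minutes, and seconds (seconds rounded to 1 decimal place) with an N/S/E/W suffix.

φ: 59.39160′ → 59′ and 0.39160 × 60 = 23.496″
Longitude: 3.54610′ → 3′ and 0.54610 × 60 = 32.766″

40°59′23.5″ N, 113°03′32.8″ W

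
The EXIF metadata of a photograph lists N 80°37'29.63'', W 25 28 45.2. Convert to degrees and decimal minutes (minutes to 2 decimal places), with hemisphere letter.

φ: 37 + 29.63/60 = 37.4938′
Longitude: 28 + 45.2/60 = 28.7533′

80° 37.49′ N, 25° 28.75′ W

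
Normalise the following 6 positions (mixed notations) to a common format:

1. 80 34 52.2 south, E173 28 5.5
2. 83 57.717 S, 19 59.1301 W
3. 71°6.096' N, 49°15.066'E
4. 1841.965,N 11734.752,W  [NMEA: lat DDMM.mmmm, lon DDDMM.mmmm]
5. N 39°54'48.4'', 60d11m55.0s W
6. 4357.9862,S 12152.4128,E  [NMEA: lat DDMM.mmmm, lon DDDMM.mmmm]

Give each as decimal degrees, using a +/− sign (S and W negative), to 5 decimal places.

Point 1:
  Lat: 80° + 34/60 + 52.2/3600 = 80 + 0.566667 + 0.014500 = 80.581167
  hemisphere S, so the sign is −
  Longitude: 28′ + 5.5″ = 28.09167′; 173 + 28.09167/60 = 173.468194
  E ⇒ keep positive
Point 2:
  Latitude: 83 + 57.717/60 = 83.961950
  S ⇒ negate
  Longitude: 59.1301′ = 0.985502°; total 19.985502
  W ⇒ negate
Point 3:
  Latitude: 71 + 6.096/60 = 71.101600
  N → positive
  λ: 15.066′ = 0.251100°; total 49.251100
  E ⇒ keep positive
Point 4:
  Latitude: degrees = first 2 digits = 18, minutes = 41.965; 18 + 41.965/60 = 18.699417
  N ⇒ keep positive
  Longitude: degrees = first 3 digits = 117, minutes = 34.752; 117 + 34.752/60 = 117.579200
  hemisphere W, so the sign is −
Point 5:
  Lat: 39 + 54/60 + 48.4/3600 = 39.913444
  N ⇒ keep positive
  λ: 60° + 11/60 + 55/3600 = 60 + 0.183333 + 0.015278 = 60.198611
  hemisphere W, so the sign is −
Point 6:
  Lat: split at 2 digits → 43° and 57.9862′; 43 + 57.9862/60 = 43.966437
  S ⇒ negate
  λ: split at 3 digits → 121° and 52.4128′; 121 + 52.4128/60 = 121.873547
  E ⇒ keep positive

1. -80.58117, 173.46819
2. -83.96195, -19.98550
3. 71.10160, 49.25110
4. 18.69942, -117.57920
5. 39.91344, -60.19861
6. -43.96644, 121.87355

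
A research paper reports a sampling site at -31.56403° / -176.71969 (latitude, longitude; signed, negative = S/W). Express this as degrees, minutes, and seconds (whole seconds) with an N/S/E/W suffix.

Latitude is negative → S; |value| = 31.564030
Latitude: 0.564030 × 60 = 33.84180′ → 33′, remainder × 60 = 50.51″
Longitude is negative → W; |value| = 176.719690
Lon: whole degrees 176; 43.18140′ → 43′ and 10.88″

31°33′51″ S, 176°43′11″ W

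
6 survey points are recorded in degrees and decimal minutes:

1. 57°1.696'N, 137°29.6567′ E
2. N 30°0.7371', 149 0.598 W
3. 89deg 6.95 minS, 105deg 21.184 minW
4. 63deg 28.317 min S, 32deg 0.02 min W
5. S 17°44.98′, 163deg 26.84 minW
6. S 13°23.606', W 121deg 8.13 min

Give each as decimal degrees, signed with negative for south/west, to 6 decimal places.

Point 1:
  Lat: 57 + 1.696/60 = 57.0282667
  N ⇒ keep positive
  Longitude: 29.6567′ = 0.494278°; total 137.4942783
  E → positive
Point 2:
  Lat: 0.7371′ = 0.012285°; total 30.0122850
  N ⇒ keep positive
  Longitude: 0.598′ = 0.009967°; total 149.0099667
  W ⇒ negate
Point 3:
  φ: 89 + 6.95/60 = 89.1158333
  S ⇒ negate
  Lon: 105 + 21.184/60 = 105.3530667
  hemisphere W, so the sign is −
Point 4:
  Lat: 28.317′ = 0.471950°; total 63.4719500
  S ⇒ negate
  λ: 0.02′ = 0.000333°; total 32.0003333
  W ⇒ negate
Point 5:
  φ: 17 + 44.98/60 = 17.7496667
  hemisphere S, so the sign is −
  Lon: 26.84′ = 0.447333°; total 163.4473333
  W → negative
Point 6:
  φ: 23.606′ = 0.393433°; total 13.3934333
  S → negative
  Lon: 121 + 8.13/60 = 121.1355000
  hemisphere W, so the sign is −

1. 57.028267, 137.494278
2. 30.012285, -149.009967
3. -89.115833, -105.353067
4. -63.471950, -32.000333
5. -17.749667, -163.447333
6. -13.393433, -121.135500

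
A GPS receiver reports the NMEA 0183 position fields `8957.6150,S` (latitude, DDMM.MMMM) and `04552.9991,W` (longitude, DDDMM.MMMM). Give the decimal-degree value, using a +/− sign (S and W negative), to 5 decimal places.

-89.96025, -45.88332

Lat: degrees = first 2 digits = 89, minutes = 57.615; 89 + 57.615/60 = 89.960250
S → negative
Lon: split at 3 digits → 045° and 52.9991′; 45 + 52.9991/60 = 45.883318
hemisphere W, so the sign is −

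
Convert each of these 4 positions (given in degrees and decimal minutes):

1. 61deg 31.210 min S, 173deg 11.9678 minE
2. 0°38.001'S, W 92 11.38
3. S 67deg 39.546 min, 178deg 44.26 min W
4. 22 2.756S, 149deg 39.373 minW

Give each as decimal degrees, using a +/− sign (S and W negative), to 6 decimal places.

Point 1:
  φ: 31.21′ = 0.520167°; total 61.5201667
  S → negative
  λ: 11.9678′ = 0.199463°; total 173.1994633
  E → positive
Point 2:
  φ: 0 + 38.001/60 = 0.6333500
  S ⇒ negate
  λ: 92 + 11.38/60 = 92.1896667
  hemisphere W, so the sign is −
Point 3:
  Lat: 67 + 39.546/60 = 67.6591000
  hemisphere S, so the sign is −
  Longitude: 44.26′ = 0.737667°; total 178.7376667
  hemisphere W, so the sign is −
Point 4:
  Lat: 22 + 2.756/60 = 22.0459333
  S → negative
  λ: 39.373′ = 0.656217°; total 149.6562167
  hemisphere W, so the sign is −

1. -61.520167, 173.199463
2. -0.633350, -92.189667
3. -67.659100, -178.737667
4. -22.045933, -149.656217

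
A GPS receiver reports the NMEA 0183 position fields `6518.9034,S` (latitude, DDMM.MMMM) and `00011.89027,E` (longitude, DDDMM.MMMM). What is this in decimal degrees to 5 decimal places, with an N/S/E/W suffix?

Lat: split at 2 digits → 65° and 18.9034′; 65 + 18.9034/60 = 65.315057
Lon: split at 3 digits → 000° and 11.89027′; 0 + 11.89027/60 = 0.198171

65.31506° S, 0.19817° E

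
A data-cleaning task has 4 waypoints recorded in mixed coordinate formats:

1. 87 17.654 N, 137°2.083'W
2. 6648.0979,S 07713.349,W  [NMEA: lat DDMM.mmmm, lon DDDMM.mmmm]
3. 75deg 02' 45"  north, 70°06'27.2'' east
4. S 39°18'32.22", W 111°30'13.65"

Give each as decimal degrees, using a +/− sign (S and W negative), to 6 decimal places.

Point 1:
  φ: 87 + 17.654/60 = 87.2942333
  N ⇒ keep positive
  Lon: 2.083′ = 0.034717°; total 137.0347167
  W → negative
Point 2:
  Latitude: split at 2 digits → 66° and 48.0979′; 66 + 48.0979/60 = 66.8016317
  S → negative
  Lon: degrees = first 3 digits = 77, minutes = 13.349; 77 + 13.349/60 = 77.2224833
  hemisphere W, so the sign is −
Point 3:
  Latitude: 2′ + 45″ = 2.75000′; 75 + 2.75000/60 = 75.0458333
  N ⇒ keep positive
  λ: 70 + 6/60 + 27.2/3600 = 70.1075556
  E ⇒ keep positive
Point 4:
  φ: 39 + 18/60 + 32.22/3600 = 39.3089500
  hemisphere S, so the sign is −
  Lon: 30′ + 13.65″ = 30.22750′; 111 + 30.22750/60 = 111.5037917
  hemisphere W, so the sign is −

1. 87.294233, -137.034717
2. -66.801632, -77.222483
3. 75.045833, 70.107556
4. -39.308950, -111.503792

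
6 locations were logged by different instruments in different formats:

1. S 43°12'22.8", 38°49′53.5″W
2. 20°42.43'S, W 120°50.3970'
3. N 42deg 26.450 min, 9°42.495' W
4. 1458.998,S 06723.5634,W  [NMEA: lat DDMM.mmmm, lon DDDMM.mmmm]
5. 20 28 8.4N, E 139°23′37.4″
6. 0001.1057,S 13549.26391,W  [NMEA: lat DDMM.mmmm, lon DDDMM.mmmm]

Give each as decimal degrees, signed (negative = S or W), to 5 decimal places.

Point 1:
  Latitude: 43° + 12/60 + 22.8/3600 = 43 + 0.200000 + 0.006333 = 43.206333
  S ⇒ negate
  Lon: 49′ + 53.5″ = 49.89167′; 38 + 49.89167/60 = 38.831528
  W → negative
Point 2:
  Latitude: 42.43′ = 0.707167°; total 20.707167
  hemisphere S, so the sign is −
  Longitude: 120 + 50.397/60 = 120.839950
  hemisphere W, so the sign is −
Point 3:
  Latitude: 26.45′ = 0.440833°; total 42.440833
  N → positive
  Longitude: 42.495′ = 0.708250°; total 9.708250
  W → negative
Point 4:
  φ: split at 2 digits → 14° and 58.998′; 14 + 58.998/60 = 14.983300
  S → negative
  Lon: split at 3 digits → 067° and 23.5634′; 67 + 23.5634/60 = 67.392723
  W ⇒ negate
Point 5:
  Latitude: 20 + 28/60 + 8.4/3600 = 20.469000
  N → positive
  Longitude: 139 + 23/60 + 37.4/3600 = 139.393722
  E → positive
Point 6:
  Latitude: degrees = first 2 digits = 0, minutes = 1.1057; 0 + 1.1057/60 = 0.018428
  hemisphere S, so the sign is −
  λ: degrees = first 3 digits = 135, minutes = 49.26391; 135 + 49.26391/60 = 135.821065
  W → negative

1. -43.20633, -38.83153
2. -20.70717, -120.83995
3. 42.44083, -9.70825
4. -14.98330, -67.39272
5. 20.46900, 139.39372
6. -0.01843, -135.82107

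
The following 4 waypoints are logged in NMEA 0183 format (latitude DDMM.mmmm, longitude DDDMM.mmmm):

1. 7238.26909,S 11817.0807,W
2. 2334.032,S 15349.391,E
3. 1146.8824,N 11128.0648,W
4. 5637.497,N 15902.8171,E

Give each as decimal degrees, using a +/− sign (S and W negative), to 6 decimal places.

Point 1:
  φ: degrees = first 2 digits = 72, minutes = 38.26909; 72 + 38.26909/60 = 72.6378182
  S ⇒ negate
  Lon: degrees = first 3 digits = 118, minutes = 17.0807; 118 + 17.0807/60 = 118.2846783
  W ⇒ negate
Point 2:
  Latitude: split at 2 digits → 23° and 34.032′; 23 + 34.032/60 = 23.5672000
  S ⇒ negate
  Lon: split at 3 digits → 153° and 49.391′; 153 + 49.391/60 = 153.8231833
  E → positive
Point 3:
  Latitude: degrees = first 2 digits = 11, minutes = 46.8824; 11 + 46.8824/60 = 11.7813733
  N → positive
  Longitude: split at 3 digits → 111° and 28.0648′; 111 + 28.0648/60 = 111.4677467
  hemisphere W, so the sign is −
Point 4:
  φ: degrees = first 2 digits = 56, minutes = 37.497; 56 + 37.497/60 = 56.6249500
  N → positive
  Lon: split at 3 digits → 159° and 2.8171′; 159 + 2.8171/60 = 159.0469517
  E → positive

1. -72.637818, -118.284678
2. -23.567200, 153.823183
3. 11.781373, -111.467747
4. 56.624950, 159.046952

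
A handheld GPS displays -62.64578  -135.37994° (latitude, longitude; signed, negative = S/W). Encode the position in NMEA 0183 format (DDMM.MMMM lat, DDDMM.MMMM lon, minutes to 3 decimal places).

Latitude is negative → S; |value| = 62.645780
Lat: 62° + 0.645780 × 60 = 62° 38.74680′
Longitude is negative → W; |value| = 135.379940
Longitude: minutes = (135.379940 − 135) × 60 = 22.79640

6238.747,S / 13522.796,W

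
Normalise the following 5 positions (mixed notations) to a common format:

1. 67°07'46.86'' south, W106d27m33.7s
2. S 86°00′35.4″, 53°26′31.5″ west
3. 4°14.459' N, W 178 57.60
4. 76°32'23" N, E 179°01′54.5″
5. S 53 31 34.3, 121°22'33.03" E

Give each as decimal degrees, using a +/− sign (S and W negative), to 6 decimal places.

1. -67.129683, -106.459361
2. -86.009833, -53.442083
3. 4.240983, -178.960000
4. 76.539722, 179.031806
5. -53.526194, 121.375842

Point 1:
  φ: 67° + 7/60 + 46.86/3600 = 67 + 0.116667 + 0.013017 = 67.1296833
  hemisphere S, so the sign is −
  λ: 106° + 27/60 + 33.7/3600 = 106 + 0.450000 + 0.009361 = 106.4593611
  hemisphere W, so the sign is −
Point 2:
  Lat: 0′ + 35.4″ = 0.59000′; 86 + 0.59000/60 = 86.0098333
  S ⇒ negate
  λ: 53° + 26/60 + 31.5/3600 = 53 + 0.433333 + 0.008750 = 53.4420833
  hemisphere W, so the sign is −
Point 3:
  φ: 4 + 14.459/60 = 4.2409833
  N ⇒ keep positive
  λ: 57.6′ = 0.960000°; total 178.9600000
  W → negative
Point 4:
  φ: 76 + 32/60 + 23/3600 = 76.5397222
  N ⇒ keep positive
  λ: 179 + 1/60 + 54.5/3600 = 179.0318056
  E → positive
Point 5:
  Lat: 53 + 31/60 + 34.3/3600 = 53.5261944
  S → negative
  λ: 121° + 22/60 + 33.03/3600 = 121 + 0.366667 + 0.009175 = 121.3758417
  E ⇒ keep positive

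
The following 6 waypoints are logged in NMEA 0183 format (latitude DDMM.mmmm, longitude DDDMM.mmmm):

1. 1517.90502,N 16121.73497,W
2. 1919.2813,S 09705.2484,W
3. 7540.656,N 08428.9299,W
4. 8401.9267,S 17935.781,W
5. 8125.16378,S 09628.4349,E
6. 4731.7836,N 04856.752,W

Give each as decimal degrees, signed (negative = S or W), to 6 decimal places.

Point 1:
  Latitude: split at 2 digits → 15° and 17.90502′; 15 + 17.90502/60 = 15.2984170
  N ⇒ keep positive
  Lon: split at 3 digits → 161° and 21.73497′; 161 + 21.73497/60 = 161.3622495
  W ⇒ negate
Point 2:
  Lat: split at 2 digits → 19° and 19.2813′; 19 + 19.2813/60 = 19.3213550
  hemisphere S, so the sign is −
  Longitude: split at 3 digits → 097° and 5.2484′; 97 + 5.2484/60 = 97.0874733
  hemisphere W, so the sign is −
Point 3:
  Lat: split at 2 digits → 75° and 40.656′; 75 + 40.656/60 = 75.6776000
  N → positive
  Longitude: split at 3 digits → 084° and 28.9299′; 84 + 28.9299/60 = 84.4821650
  W ⇒ negate
Point 4:
  Lat: degrees = first 2 digits = 84, minutes = 1.9267; 84 + 1.9267/60 = 84.0321117
  S → negative
  λ: split at 3 digits → 179° and 35.781′; 179 + 35.781/60 = 179.5963500
  hemisphere W, so the sign is −
Point 5:
  φ: degrees = first 2 digits = 81, minutes = 25.16378; 81 + 25.16378/60 = 81.4193963
  S → negative
  λ: split at 3 digits → 096° and 28.4349′; 96 + 28.4349/60 = 96.4739150
  E ⇒ keep positive
Point 6:
  Latitude: degrees = first 2 digits = 47, minutes = 31.7836; 47 + 31.7836/60 = 47.5297267
  N ⇒ keep positive
  Longitude: split at 3 digits → 048° and 56.752′; 48 + 56.752/60 = 48.9458667
  hemisphere W, so the sign is −

1. 15.298417, -161.362250
2. -19.321355, -97.087473
3. 75.677600, -84.482165
4. -84.032112, -179.596350
5. -81.419396, 96.473915
6. 47.529727, -48.945867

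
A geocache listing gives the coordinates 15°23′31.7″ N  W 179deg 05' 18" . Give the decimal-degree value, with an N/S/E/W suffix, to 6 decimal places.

15.392139° N, 179.088333° W

Lat: 23′ + 31.7″ = 23.52833′; 15 + 23.52833/60 = 15.3921389
λ: 179° + 5/60 + 18/3600 = 179 + 0.083333 + 0.005000 = 179.0883333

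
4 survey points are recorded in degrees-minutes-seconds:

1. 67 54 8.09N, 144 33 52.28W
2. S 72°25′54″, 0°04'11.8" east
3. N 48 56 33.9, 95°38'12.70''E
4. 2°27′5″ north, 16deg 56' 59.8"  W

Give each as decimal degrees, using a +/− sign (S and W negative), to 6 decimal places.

Point 1:
  Latitude: 54′ + 8.09″ = 54.13483′; 67 + 54.13483/60 = 67.9022472
  N ⇒ keep positive
  Longitude: 144° + 33/60 + 52.28/3600 = 144 + 0.550000 + 0.014522 = 144.5645222
  hemisphere W, so the sign is −
Point 2:
  φ: 25′ + 54″ = 25.90000′; 72 + 25.90000/60 = 72.4316667
  S ⇒ negate
  Longitude: 0 + 4/60 + 11.8/3600 = 0.0699444
  E ⇒ keep positive
Point 3:
  Lat: 56′ + 33.9″ = 56.56500′; 48 + 56.56500/60 = 48.9427500
  N → positive
  Lon: 95° + 38/60 + 12.7/3600 = 95 + 0.633333 + 0.003528 = 95.6368611
  E ⇒ keep positive
Point 4:
  Latitude: 2° + 27/60 + 5/3600 = 2 + 0.450000 + 0.001389 = 2.4513889
  N ⇒ keep positive
  Lon: 16 + 56/60 + 59.8/3600 = 16.9499444
  W → negative

1. 67.902247, -144.564522
2. -72.431667, 0.069944
3. 48.942750, 95.636861
4. 2.451389, -16.949944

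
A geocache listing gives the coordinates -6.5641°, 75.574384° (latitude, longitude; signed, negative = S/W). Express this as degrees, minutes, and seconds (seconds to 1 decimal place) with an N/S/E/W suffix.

Latitude is negative → S; |value| = 6.564100
Lat: whole degrees 6; 33.84600′ → 33′ and 50.760″
Longitude: 0.574384 × 60 = 34.46304′ → 34′, remainder × 60 = 27.782″

6°33′50.8″ S, 75°34′27.8″ E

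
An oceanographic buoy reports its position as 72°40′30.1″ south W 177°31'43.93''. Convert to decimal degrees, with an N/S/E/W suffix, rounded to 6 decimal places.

72.675028° S, 177.528869° W

Lat: 72 + 40/60 + 30.1/3600 = 72.6750278
λ: 177° + 31/60 + 43.93/3600 = 177 + 0.516667 + 0.012203 = 177.5288694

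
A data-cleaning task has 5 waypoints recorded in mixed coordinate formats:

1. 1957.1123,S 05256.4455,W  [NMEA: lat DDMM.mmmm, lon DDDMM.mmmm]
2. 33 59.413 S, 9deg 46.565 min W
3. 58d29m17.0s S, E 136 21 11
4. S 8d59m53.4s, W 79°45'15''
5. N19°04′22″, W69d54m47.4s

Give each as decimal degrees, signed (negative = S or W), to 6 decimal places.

Point 1:
  Latitude: degrees = first 2 digits = 19, minutes = 57.1123; 19 + 57.1123/60 = 19.9518717
  S ⇒ negate
  Lon: split at 3 digits → 052° and 56.4455′; 52 + 56.4455/60 = 52.9407583
  W → negative
Point 2:
  Latitude: 59.413′ = 0.990217°; total 33.9902167
  S ⇒ negate
  Lon: 9 + 46.565/60 = 9.7760833
  W ⇒ negate
Point 3:
  Latitude: 58 + 29/60 + 17/3600 = 58.4880556
  S → negative
  λ: 21′ + 11″ = 21.18333′; 136 + 21.18333/60 = 136.3530556
  E → positive
Point 4:
  Latitude: 8 + 59/60 + 53.4/3600 = 8.9981667
  S → negative
  Lon: 79° + 45/60 + 15/3600 = 79 + 0.750000 + 0.004167 = 79.7541667
  W → negative
Point 5:
  Lat: 4′ + 22″ = 4.36667′; 19 + 4.36667/60 = 19.0727778
  N ⇒ keep positive
  λ: 54′ + 47.4″ = 54.79000′; 69 + 54.79000/60 = 69.9131667
  W ⇒ negate

1. -19.951872, -52.940758
2. -33.990217, -9.776083
3. -58.488056, 136.353056
4. -8.998167, -79.754167
5. 19.072778, -69.913167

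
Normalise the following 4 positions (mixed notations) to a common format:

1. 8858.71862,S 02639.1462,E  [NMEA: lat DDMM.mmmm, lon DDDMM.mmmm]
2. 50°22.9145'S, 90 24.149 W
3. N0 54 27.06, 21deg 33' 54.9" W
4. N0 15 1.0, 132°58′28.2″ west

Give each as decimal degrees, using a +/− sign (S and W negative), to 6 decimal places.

1. -88.978644, 26.652437
2. -50.381908, -90.402483
3. 0.907517, -21.565250
4. 0.250278, -132.974500

Point 1:
  Lat: split at 2 digits → 88° and 58.71862′; 88 + 58.71862/60 = 88.9786437
  hemisphere S, so the sign is −
  λ: degrees = first 3 digits = 26, minutes = 39.1462; 26 + 39.1462/60 = 26.6524367
  E ⇒ keep positive
Point 2:
  φ: 22.9145′ = 0.381908°; total 50.3819083
  hemisphere S, so the sign is −
  λ: 90 + 24.149/60 = 90.4024833
  W → negative
Point 3:
  φ: 54′ + 27.06″ = 54.45100′; 0 + 54.45100/60 = 0.9075167
  N → positive
  Lon: 21° + 33/60 + 54.9/3600 = 21 + 0.550000 + 0.015250 = 21.5652500
  W ⇒ negate
Point 4:
  φ: 15′ + 1″ = 15.01667′; 0 + 15.01667/60 = 0.2502778
  N ⇒ keep positive
  Longitude: 132 + 58/60 + 28.2/3600 = 132.9745000
  W ⇒ negate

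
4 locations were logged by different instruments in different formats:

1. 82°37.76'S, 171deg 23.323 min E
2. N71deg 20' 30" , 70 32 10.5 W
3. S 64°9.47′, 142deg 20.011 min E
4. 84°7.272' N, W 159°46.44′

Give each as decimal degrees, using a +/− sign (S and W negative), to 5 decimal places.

Point 1:
  φ: 37.76′ = 0.629333°; total 82.629333
  S → negative
  Lon: 23.323′ = 0.388717°; total 171.388717
  E ⇒ keep positive
Point 2:
  Latitude: 71 + 20/60 + 30/3600 = 71.341667
  N → positive
  Longitude: 70° + 32/60 + 10.5/3600 = 70 + 0.533333 + 0.002917 = 70.536250
  hemisphere W, so the sign is −
Point 3:
  φ: 9.47′ = 0.157833°; total 64.157833
  hemisphere S, so the sign is −
  Lon: 20.011′ = 0.333517°; total 142.333517
  E → positive
Point 4:
  φ: 84 + 7.272/60 = 84.121200
  N ⇒ keep positive
  Longitude: 46.44′ = 0.774000°; total 159.774000
  W → negative

1. -82.62933, 171.38872
2. 71.34167, -70.53625
3. -64.15783, 142.33352
4. 84.12120, -159.77400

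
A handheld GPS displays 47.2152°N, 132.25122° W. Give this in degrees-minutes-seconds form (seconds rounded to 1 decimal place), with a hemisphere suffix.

47°12′54.7″ N, 132°15′4.4″ W

Lat: 0.215200° → 12.91200′; 0.91200 × 60 = 54.720″
Lon: 0.251220° → 15.07320′; 0.07320 × 60 = 4.392″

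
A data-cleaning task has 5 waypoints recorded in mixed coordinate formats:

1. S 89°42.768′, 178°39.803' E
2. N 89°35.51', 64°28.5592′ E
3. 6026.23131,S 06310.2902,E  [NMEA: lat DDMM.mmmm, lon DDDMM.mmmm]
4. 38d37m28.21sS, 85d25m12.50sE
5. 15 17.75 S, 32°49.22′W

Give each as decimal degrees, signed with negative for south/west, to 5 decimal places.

1. -89.71280, 178.66338
2. 89.59183, 64.47599
3. -60.43719, 63.17150
4. -38.62450, 85.42014
5. -15.29583, -32.82033

Point 1:
  φ: 42.768′ = 0.712800°; total 89.712800
  S ⇒ negate
  λ: 39.803′ = 0.663383°; total 178.663383
  E ⇒ keep positive
Point 2:
  Lat: 89 + 35.51/60 = 89.591833
  N → positive
  λ: 28.5592′ = 0.475987°; total 64.475987
  E ⇒ keep positive
Point 3:
  Latitude: split at 2 digits → 60° and 26.23131′; 60 + 26.23131/60 = 60.437189
  S ⇒ negate
  Lon: degrees = first 3 digits = 63, minutes = 10.2902; 63 + 10.2902/60 = 63.171503
  E → positive
Point 4:
  φ: 38 + 37/60 + 28.21/3600 = 38.624503
  S → negative
  Lon: 25′ + 12.5″ = 25.20833′; 85 + 25.20833/60 = 85.420139
  E → positive
Point 5:
  Lat: 17.75′ = 0.295833°; total 15.295833
  S ⇒ negate
  Lon: 32 + 49.22/60 = 32.820333
  W → negative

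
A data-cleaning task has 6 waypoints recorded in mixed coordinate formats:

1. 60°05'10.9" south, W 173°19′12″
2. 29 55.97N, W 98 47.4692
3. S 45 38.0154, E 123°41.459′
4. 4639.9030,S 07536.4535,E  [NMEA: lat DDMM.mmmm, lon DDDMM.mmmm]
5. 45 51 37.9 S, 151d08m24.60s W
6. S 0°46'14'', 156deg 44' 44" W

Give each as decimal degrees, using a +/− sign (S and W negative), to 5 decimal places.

Point 1:
  Lat: 60° + 5/60 + 10.9/3600 = 60 + 0.083333 + 0.003028 = 60.086361
  hemisphere S, so the sign is −
  λ: 19′ + 12″ = 19.20000′; 173 + 19.20000/60 = 173.320000
  W → negative
Point 2:
  Lat: 29 + 55.97/60 = 29.932833
  N → positive
  λ: 47.4692′ = 0.791153°; total 98.791153
  hemisphere W, so the sign is −
Point 3:
  φ: 38.0154′ = 0.633590°; total 45.633590
  S → negative
  Longitude: 41.459′ = 0.690983°; total 123.690983
  E → positive
Point 4:
  φ: degrees = first 2 digits = 46, minutes = 39.903; 46 + 39.903/60 = 46.665050
  S ⇒ negate
  λ: split at 3 digits → 075° and 36.4535′; 75 + 36.4535/60 = 75.607558
  E → positive
Point 5:
  φ: 45 + 51/60 + 37.9/3600 = 45.860528
  S → negative
  λ: 8′ + 24.6″ = 8.41000′; 151 + 8.41000/60 = 151.140167
  W ⇒ negate
Point 6:
  φ: 0° + 46/60 + 14/3600 = 0 + 0.766667 + 0.003889 = 0.770556
  S ⇒ negate
  Longitude: 156° + 44/60 + 44/3600 = 156 + 0.733333 + 0.012222 = 156.745556
  W → negative

1. -60.08636, -173.32000
2. 29.93283, -98.79115
3. -45.63359, 123.69098
4. -46.66505, 75.60756
5. -45.86053, -151.14017
6. -0.77056, -156.74556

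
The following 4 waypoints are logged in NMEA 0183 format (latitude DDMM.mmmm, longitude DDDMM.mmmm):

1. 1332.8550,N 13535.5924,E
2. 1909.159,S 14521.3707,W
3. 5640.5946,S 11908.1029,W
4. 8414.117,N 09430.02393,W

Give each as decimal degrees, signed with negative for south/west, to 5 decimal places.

1. 13.54758, 135.59321
2. -19.15265, -145.35618
3. -56.67658, -119.13505
4. 84.23528, -94.50040

Point 1:
  Latitude: degrees = first 2 digits = 13, minutes = 32.855; 13 + 32.855/60 = 13.547583
  N ⇒ keep positive
  Lon: degrees = first 3 digits = 135, minutes = 35.5924; 135 + 35.5924/60 = 135.593207
  E → positive
Point 2:
  φ: degrees = first 2 digits = 19, minutes = 9.159; 19 + 9.159/60 = 19.152650
  S → negative
  Longitude: degrees = first 3 digits = 145, minutes = 21.3707; 145 + 21.3707/60 = 145.356178
  hemisphere W, so the sign is −
Point 3:
  φ: degrees = first 2 digits = 56, minutes = 40.5946; 56 + 40.5946/60 = 56.676577
  hemisphere S, so the sign is −
  λ: split at 3 digits → 119° and 8.1029′; 119 + 8.1029/60 = 119.135048
  W ⇒ negate
Point 4:
  Lat: degrees = first 2 digits = 84, minutes = 14.117; 84 + 14.117/60 = 84.235283
  N ⇒ keep positive
  Lon: split at 3 digits → 094° and 30.02393′; 94 + 30.02393/60 = 94.500399
  hemisphere W, so the sign is −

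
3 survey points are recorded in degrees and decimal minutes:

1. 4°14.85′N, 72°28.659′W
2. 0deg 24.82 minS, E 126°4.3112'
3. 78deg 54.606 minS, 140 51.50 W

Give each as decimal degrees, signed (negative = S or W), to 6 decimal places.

Point 1:
  Latitude: 14.85′ = 0.247500°; total 4.2475000
  N → positive
  Longitude: 28.659′ = 0.477650°; total 72.4776500
  W → negative
Point 2:
  Lat: 0 + 24.82/60 = 0.4136667
  S → negative
  Lon: 4.3112′ = 0.071853°; total 126.0718533
  E → positive
Point 3:
  φ: 54.606′ = 0.910100°; total 78.9101000
  S → negative
  Lon: 51.5′ = 0.858333°; total 140.8583333
  W → negative

1. 4.247500, -72.477650
2. -0.413667, 126.071853
3. -78.910100, -140.858333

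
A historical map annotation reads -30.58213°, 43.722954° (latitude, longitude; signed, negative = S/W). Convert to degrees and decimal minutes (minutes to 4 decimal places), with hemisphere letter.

30° 34.9278′ S, 43° 43.3772′ E

Latitude is negative → S; |value| = 30.582130
Lat: fractional part 0.582130 → 34.927800 minutes
λ: fractional part 0.722954 → 43.377240 minutes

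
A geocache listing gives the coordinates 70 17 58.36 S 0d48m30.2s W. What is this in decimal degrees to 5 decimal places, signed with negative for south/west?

-70.29954, -0.80839

Latitude: 17′ + 58.36″ = 17.97267′; 70 + 17.97267/60 = 70.299544
S → negative
λ: 0° + 48/60 + 30.2/3600 = 0 + 0.800000 + 0.008389 = 0.808389
hemisphere W, so the sign is −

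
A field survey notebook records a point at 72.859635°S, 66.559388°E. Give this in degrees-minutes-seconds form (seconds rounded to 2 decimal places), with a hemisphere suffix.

Lat: 0.859635° → 51.57810′; 0.57810 × 60 = 34.6860″
λ: 0.559388° → 33.56328′; 0.56328 × 60 = 33.7968″

72°51′34.69″ S, 66°33′33.80″ E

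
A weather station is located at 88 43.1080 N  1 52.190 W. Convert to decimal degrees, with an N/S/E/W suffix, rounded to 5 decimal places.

Lat: 88 + 43.108/60 = 88.718467
Lon: 52.19′ = 0.869833°; total 1.869833

88.71847° N, 1.86983° W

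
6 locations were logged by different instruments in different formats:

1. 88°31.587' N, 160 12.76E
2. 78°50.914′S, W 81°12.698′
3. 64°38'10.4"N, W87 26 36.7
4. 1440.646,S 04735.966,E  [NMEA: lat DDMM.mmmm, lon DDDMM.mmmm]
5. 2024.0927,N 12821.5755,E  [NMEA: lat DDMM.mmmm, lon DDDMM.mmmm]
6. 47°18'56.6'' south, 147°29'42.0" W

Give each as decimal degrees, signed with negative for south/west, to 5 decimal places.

1. 88.52645, 160.21267
2. -78.84857, -81.21163
3. 64.63622, -87.44353
4. -14.67743, 47.59943
5. 20.40155, 128.35959
6. -47.31572, -147.49500

Point 1:
  Lat: 88 + 31.587/60 = 88.526450
  N → positive
  Lon: 12.76′ = 0.212667°; total 160.212667
  E ⇒ keep positive
Point 2:
  Latitude: 50.914′ = 0.848567°; total 78.848567
  S → negative
  Longitude: 81 + 12.698/60 = 81.211633
  W → negative
Point 3:
  φ: 64 + 38/60 + 10.4/3600 = 64.636222
  N ⇒ keep positive
  Longitude: 87 + 26/60 + 36.7/3600 = 87.443528
  W → negative
Point 4:
  Latitude: degrees = first 2 digits = 14, minutes = 40.646; 14 + 40.646/60 = 14.677433
  S → negative
  λ: split at 3 digits → 047° and 35.966′; 47 + 35.966/60 = 47.599433
  E → positive
Point 5:
  Lat: degrees = first 2 digits = 20, minutes = 24.0927; 20 + 24.0927/60 = 20.401545
  N → positive
  Longitude: split at 3 digits → 128° and 21.5755′; 128 + 21.5755/60 = 128.359592
  E ⇒ keep positive
Point 6:
  Latitude: 47° + 18/60 + 56.6/3600 = 47 + 0.300000 + 0.015722 = 47.315722
  S → negative
  Lon: 147 + 29/60 + 42/3600 = 147.495000
  hemisphere W, so the sign is −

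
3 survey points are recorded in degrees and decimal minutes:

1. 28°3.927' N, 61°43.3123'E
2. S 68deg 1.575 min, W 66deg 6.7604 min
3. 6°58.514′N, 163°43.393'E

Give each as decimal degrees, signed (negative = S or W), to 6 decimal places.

1. 28.065450, 61.721872
2. -68.026250, -66.112673
3. 6.975233, 163.723217

Point 1:
  Lat: 3.927′ = 0.065450°; total 28.0654500
  N → positive
  λ: 43.3123′ = 0.721872°; total 61.7218717
  E ⇒ keep positive
Point 2:
  φ: 68 + 1.575/60 = 68.0262500
  hemisphere S, so the sign is −
  Lon: 6.7604′ = 0.112673°; total 66.1126733
  hemisphere W, so the sign is −
Point 3:
  φ: 58.514′ = 0.975233°; total 6.9752333
  N ⇒ keep positive
  Lon: 43.393′ = 0.723217°; total 163.7232167
  E ⇒ keep positive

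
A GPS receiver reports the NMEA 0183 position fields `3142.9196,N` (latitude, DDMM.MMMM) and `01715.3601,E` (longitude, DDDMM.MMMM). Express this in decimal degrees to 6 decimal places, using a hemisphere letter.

31.715327° N, 17.256002° E

Lat: split at 2 digits → 31° and 42.9196′; 31 + 42.9196/60 = 31.7153267
Longitude: split at 3 digits → 017° and 15.3601′; 17 + 15.3601/60 = 17.2560017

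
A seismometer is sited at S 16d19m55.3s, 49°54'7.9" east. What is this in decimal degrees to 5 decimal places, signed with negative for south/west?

Latitude: 19′ + 55.3″ = 19.92167′; 16 + 19.92167/60 = 16.332028
S ⇒ negate
Lon: 54′ + 7.9″ = 54.13167′; 49 + 54.13167/60 = 49.902194
E ⇒ keep positive

-16.33203, 49.90219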